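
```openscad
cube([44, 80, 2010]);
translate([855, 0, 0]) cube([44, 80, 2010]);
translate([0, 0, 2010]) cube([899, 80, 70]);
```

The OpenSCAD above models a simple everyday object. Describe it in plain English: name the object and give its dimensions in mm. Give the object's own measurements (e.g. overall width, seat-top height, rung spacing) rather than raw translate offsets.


A door frame. The clear opening is 811 mm wide and 2010 mm high. Two 44 mm wide jambs, 80 mm deep, stand either side of the opening from the floor to the top of the opening. A 70 mm thick head sits across the top of both jambs, spanning the full outside width of the frame.


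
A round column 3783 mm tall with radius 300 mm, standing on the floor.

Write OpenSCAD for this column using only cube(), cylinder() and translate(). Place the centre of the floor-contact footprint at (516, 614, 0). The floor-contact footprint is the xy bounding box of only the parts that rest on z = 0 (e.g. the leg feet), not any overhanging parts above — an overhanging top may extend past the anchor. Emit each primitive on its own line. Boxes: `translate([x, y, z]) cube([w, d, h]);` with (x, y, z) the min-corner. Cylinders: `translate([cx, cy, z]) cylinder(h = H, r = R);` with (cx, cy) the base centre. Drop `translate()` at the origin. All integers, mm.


translate([516, 614, 0]) cylinder(h = 3783, r = 300);


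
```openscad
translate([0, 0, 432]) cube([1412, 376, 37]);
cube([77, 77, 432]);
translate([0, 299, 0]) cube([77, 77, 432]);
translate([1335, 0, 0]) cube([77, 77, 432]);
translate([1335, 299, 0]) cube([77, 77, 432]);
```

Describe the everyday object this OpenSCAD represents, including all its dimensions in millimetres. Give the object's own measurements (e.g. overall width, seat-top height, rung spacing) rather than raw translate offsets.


A bench: a 1412×376 mm seat slab, 37 mm thick, top at z = 469 mm, on four 77×77 mm square legs flush with the seat corners and standing on z = 0.


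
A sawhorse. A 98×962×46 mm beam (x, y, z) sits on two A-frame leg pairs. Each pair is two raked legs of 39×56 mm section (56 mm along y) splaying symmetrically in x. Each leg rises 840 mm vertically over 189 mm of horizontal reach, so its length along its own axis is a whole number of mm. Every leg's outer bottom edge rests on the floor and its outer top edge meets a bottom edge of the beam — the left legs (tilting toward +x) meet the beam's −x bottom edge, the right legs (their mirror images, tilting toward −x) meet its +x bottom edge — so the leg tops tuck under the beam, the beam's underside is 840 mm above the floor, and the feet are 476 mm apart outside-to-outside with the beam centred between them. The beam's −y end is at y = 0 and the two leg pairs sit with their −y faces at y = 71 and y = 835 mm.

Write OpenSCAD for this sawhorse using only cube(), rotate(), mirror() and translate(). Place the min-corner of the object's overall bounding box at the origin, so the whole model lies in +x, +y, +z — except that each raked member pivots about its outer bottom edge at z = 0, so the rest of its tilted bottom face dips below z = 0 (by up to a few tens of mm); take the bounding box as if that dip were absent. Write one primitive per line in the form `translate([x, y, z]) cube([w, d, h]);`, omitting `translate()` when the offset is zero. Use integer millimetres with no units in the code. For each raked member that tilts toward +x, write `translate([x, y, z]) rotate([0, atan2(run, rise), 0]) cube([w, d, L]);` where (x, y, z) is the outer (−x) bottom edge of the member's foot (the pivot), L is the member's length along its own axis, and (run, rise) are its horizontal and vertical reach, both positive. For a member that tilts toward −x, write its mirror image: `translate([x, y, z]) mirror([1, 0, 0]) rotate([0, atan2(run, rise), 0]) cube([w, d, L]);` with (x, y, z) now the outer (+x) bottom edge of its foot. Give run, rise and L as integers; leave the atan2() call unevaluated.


// leg length = √(189² + 840²) = 861
// right-leg outer foot x = 2·189 + 98 = 476
// beam min-corner = (189, 0, 840)
translate([189, 0, 840]) cube([98, 962, 46]);
translate([0, 71, 0]) rotate([0, atan2(189, 840), 0]) cube([39, 56, 861]);
translate([476, 71, 0]) mirror([1, 0, 0]) rotate([0, atan2(189, 840), 0]) cube([39, 56, 861]);
translate([0, 835, 0]) rotate([0, atan2(189, 840), 0]) cube([39, 56, 861]);
translate([476, 835, 0]) mirror([1, 0, 0]) rotate([0, atan2(189, 840), 0]) cube([39, 56, 861]);


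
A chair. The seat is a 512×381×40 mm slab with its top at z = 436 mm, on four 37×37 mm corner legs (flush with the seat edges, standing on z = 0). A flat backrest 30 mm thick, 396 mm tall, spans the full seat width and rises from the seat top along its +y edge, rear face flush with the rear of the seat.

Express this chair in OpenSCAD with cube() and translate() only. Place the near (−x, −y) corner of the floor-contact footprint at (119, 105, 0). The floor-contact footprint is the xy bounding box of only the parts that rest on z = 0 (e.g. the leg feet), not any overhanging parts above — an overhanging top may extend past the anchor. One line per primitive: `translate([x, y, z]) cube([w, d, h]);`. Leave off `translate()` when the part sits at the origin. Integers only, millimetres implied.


// leg_h = 436 - 40 = 396
translate([119, 105, 396]) cube([512, 381, 40]);
translate([119, 105, 0]) cube([37, 37, 396]);
translate([594, 105, 0]) cube([37, 37, 396]);
translate([119, 449, 0]) cube([37, 37, 396]);
translate([594, 449, 0]) cube([37, 37, 396]);
translate([119, 456, 436]) cube([512, 30, 396]);


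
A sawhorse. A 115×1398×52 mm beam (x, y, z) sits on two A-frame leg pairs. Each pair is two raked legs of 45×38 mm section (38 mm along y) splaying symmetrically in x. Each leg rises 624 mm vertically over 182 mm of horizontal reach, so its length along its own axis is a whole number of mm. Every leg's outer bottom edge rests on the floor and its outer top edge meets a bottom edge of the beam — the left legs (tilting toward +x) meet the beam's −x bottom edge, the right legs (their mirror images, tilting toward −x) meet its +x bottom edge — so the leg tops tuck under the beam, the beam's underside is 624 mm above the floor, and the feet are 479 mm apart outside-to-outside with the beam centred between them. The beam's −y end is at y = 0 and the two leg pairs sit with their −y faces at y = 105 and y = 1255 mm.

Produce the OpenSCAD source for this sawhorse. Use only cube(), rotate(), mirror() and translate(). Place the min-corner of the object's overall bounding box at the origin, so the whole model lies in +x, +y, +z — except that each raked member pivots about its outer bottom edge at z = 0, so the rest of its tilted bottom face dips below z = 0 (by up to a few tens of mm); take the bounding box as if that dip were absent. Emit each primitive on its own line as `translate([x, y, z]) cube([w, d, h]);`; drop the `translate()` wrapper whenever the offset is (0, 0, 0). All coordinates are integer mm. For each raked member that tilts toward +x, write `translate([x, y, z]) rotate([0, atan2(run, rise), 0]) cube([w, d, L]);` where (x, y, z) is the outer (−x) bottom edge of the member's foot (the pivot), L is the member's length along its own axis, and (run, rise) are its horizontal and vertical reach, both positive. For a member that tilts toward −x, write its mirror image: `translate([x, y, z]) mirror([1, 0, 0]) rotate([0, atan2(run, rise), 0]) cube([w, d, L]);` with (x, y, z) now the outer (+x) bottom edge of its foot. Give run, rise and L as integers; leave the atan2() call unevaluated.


translate([182, 0, 624]) cube([115, 1398, 52]);
translate([0, 105, 0]) rotate([0, atan2(182, 624), 0]) cube([45, 38, 650]);
translate([479, 105, 0]) mirror([1, 0, 0]) rotate([0, atan2(182, 624), 0]) cube([45, 38, 650]);
translate([0, 1255, 0]) rotate([0, atan2(182, 624), 0]) cube([45, 38, 650]);
translate([479, 1255, 0]) mirror([1, 0, 0]) rotate([0, atan2(182, 624), 0]) cube([45, 38, 650]);


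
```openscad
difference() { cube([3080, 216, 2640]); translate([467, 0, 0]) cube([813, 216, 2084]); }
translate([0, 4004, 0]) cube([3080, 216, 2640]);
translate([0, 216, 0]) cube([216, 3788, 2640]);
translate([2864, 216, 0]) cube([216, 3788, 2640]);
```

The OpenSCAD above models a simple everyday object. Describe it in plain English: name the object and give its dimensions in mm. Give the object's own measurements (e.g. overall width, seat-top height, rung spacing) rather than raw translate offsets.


A single room: four walls, each 2640 mm tall and 216 mm thick, enclosing an outside footprint 3080×4220 mm (x × y), no floor or roof. The front and back walls (−y and +y sides) run the full x-width; the side walls fit between their inner faces. A door opening 813 mm wide and 2084 mm tall is cut through the front wall from the floor up, its −x edge 467 mm from the wall's −x end.


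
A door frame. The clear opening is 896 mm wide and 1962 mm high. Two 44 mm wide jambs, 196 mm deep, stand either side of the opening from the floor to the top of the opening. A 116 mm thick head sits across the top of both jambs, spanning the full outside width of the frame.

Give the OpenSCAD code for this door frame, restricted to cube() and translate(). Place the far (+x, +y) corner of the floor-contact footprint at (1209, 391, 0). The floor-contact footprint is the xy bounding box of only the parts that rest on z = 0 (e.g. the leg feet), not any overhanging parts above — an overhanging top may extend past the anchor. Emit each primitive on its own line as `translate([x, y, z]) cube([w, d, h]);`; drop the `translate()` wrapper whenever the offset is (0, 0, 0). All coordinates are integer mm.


translate([225, 195, 0]) cube([44, 196, 1962]);
translate([1165, 195, 0]) cube([44, 196, 1962]);
translate([225, 195, 1962]) cube([984, 196, 116]);


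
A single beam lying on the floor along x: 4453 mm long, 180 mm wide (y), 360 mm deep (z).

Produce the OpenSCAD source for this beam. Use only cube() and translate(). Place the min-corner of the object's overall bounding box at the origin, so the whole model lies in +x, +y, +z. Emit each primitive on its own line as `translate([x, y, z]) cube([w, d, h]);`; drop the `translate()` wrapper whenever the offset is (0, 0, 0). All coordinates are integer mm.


cube([4453, 180, 360]);


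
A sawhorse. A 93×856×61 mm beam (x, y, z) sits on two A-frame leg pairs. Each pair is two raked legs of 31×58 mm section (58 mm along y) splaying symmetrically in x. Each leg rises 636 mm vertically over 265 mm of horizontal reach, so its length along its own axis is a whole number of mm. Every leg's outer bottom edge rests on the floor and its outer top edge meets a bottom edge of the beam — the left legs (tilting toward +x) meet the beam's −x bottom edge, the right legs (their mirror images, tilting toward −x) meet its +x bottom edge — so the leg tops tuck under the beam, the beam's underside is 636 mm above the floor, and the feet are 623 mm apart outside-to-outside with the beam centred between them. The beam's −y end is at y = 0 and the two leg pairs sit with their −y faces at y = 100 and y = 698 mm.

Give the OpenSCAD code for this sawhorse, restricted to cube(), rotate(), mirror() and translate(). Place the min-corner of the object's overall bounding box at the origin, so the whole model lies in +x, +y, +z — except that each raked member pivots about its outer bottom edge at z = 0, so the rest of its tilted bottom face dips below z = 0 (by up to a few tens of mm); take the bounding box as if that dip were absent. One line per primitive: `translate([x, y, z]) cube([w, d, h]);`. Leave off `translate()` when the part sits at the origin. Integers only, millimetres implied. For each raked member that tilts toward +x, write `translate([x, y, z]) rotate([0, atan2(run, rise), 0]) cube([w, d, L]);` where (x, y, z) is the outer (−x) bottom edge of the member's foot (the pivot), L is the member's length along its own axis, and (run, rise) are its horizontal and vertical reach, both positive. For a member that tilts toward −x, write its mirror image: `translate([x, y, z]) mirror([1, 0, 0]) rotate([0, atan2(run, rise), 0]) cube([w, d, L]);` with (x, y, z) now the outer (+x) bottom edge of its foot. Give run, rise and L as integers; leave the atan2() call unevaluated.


translate([265, 0, 636]) cube([93, 856, 61]);
translate([0, 100, 0]) rotate([0, atan2(265, 636), 0]) cube([31, 58, 689]);
translate([623, 100, 0]) mirror([1, 0, 0]) rotate([0, atan2(265, 636), 0]) cube([31, 58, 689]);
translate([0, 698, 0]) rotate([0, atan2(265, 636), 0]) cube([31, 58, 689]);
translate([623, 698, 0]) mirror([1, 0, 0]) rotate([0, atan2(265, 636), 0]) cube([31, 58, 689]);


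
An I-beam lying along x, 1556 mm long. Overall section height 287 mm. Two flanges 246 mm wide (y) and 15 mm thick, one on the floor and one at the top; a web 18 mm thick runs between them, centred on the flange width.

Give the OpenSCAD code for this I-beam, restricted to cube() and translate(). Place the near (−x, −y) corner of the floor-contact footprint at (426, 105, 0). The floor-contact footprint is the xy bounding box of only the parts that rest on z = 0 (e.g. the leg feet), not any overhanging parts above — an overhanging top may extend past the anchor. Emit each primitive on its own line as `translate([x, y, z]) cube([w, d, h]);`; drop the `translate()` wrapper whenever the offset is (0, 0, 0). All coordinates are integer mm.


translate([426, 105, 0]) cube([1556, 246, 15]);
translate([426, 219, 15]) cube([1556, 18, 257]);
translate([426, 105, 272]) cube([1556, 246, 15]);


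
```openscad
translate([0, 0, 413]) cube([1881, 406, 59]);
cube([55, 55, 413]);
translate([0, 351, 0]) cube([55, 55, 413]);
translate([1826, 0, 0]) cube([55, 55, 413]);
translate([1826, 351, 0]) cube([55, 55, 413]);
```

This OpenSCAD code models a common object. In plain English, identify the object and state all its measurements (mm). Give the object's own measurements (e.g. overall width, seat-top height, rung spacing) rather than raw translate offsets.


A bench: a 1881×406 mm seat slab, 59 mm thick, top at z = 472 mm, on four 55×55 mm square legs flush with the seat corners and standing on z = 0.


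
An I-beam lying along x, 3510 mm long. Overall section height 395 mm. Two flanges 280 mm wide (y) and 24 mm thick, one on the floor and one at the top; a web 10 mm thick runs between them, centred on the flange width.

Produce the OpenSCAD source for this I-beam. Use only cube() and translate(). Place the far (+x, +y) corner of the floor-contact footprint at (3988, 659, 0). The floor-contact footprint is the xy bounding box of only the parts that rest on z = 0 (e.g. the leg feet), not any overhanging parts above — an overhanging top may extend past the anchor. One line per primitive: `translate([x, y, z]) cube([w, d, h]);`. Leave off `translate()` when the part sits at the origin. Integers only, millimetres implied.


translate([478, 379, 0]) cube([3510, 280, 24]);
translate([478, 514, 24]) cube([3510, 10, 347]);
translate([478, 379, 371]) cube([3510, 280, 24]);


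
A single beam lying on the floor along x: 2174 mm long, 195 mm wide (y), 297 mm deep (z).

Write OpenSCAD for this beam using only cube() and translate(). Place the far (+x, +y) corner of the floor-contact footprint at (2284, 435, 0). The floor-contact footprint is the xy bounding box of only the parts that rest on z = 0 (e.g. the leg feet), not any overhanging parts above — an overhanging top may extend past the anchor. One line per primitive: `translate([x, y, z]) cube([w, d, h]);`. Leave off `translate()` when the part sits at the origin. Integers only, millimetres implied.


translate([110, 240, 0]) cube([2174, 195, 297]);


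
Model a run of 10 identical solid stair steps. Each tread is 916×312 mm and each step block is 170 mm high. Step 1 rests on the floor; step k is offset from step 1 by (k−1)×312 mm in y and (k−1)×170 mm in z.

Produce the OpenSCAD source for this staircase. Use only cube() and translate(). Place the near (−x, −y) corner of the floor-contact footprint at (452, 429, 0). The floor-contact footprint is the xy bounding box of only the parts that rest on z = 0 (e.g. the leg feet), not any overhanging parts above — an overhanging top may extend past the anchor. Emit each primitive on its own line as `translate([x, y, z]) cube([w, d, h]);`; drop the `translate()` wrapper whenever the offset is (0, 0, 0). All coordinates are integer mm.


translate([452, 429, 0]) cube([916, 312, 170]);
translate([452, 741, 170]) cube([916, 312, 170]);
translate([452, 1053, 340]) cube([916, 312, 170]);
translate([452, 1365, 510]) cube([916, 312, 170]);
translate([452, 1677, 680]) cube([916, 312, 170]);
translate([452, 1989, 850]) cube([916, 312, 170]);
translate([452, 2301, 1020]) cube([916, 312, 170]);
translate([452, 2613, 1190]) cube([916, 312, 170]);
translate([452, 2925, 1360]) cube([916, 312, 170]);
translate([452, 3237, 1530]) cube([916, 312, 170]);


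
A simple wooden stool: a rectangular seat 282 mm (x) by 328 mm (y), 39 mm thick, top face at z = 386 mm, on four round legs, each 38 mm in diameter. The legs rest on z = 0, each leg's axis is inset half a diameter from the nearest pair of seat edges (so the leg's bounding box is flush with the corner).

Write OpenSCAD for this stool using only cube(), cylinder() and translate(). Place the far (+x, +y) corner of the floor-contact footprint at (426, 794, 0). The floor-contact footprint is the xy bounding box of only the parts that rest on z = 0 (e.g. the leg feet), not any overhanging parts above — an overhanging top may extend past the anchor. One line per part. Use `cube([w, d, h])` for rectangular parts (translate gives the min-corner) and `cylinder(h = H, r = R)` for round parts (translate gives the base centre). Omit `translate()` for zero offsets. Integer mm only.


translate([144, 466, 347]) cube([282, 328, 39]);
translate([163, 485, 0]) cylinder(h = 347, r = 19);
translate([407, 485, 0]) cylinder(h = 347, r = 19);
translate([163, 775, 0]) cylinder(h = 347, r = 19);
translate([407, 775, 0]) cylinder(h = 347, r = 19);


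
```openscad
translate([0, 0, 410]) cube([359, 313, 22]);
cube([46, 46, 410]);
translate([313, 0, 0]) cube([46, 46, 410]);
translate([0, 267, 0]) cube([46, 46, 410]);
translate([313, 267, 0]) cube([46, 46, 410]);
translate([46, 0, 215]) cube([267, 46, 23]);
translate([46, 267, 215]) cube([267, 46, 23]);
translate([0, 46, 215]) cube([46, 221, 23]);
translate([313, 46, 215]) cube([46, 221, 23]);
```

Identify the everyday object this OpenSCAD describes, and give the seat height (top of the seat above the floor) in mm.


A stool. The seat height is 432 mm.

A 359×313×22 slab at z = 410 on four corner posts — a stool. The seat top is 410 + 22 = 432 mm.


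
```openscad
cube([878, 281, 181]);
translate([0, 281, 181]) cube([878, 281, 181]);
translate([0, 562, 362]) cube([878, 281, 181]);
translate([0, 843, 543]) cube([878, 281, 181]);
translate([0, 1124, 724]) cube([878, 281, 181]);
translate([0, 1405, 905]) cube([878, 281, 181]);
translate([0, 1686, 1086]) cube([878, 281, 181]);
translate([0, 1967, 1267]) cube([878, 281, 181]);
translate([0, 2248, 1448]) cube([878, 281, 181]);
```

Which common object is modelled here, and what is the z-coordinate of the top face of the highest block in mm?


A staircase. The total rise is 1629 mm.

9 identical blocks, each offset up and back from the previous — a staircase. Each step is 181 mm tall and there are 9 of them, so the total rise is 9 × 181 = 1629 mm.


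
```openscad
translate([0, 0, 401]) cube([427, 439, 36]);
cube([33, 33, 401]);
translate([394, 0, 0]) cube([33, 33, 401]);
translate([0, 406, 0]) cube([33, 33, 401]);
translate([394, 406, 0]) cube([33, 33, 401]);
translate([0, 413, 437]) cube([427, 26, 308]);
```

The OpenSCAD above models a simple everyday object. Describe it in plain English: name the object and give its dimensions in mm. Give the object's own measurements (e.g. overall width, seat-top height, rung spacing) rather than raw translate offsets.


A chair. The seat is a 427×439×36 mm slab with its top at z = 437 mm, on four 33×33 mm corner legs (flush with the seat edges, standing on z = 0). A flat backrest 26 mm thick, 308 mm tall, spans the full seat width and rises from the seat top along its +y edge, rear face flush with the rear of the seat.


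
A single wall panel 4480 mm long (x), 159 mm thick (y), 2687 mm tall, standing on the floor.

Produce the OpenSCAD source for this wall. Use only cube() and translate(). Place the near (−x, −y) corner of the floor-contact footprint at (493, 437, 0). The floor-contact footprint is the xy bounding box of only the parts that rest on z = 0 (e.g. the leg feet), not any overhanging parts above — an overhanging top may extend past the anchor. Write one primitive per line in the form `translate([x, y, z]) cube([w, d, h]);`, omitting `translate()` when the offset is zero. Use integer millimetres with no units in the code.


translate([493, 437, 0]) cube([4480, 159, 2687]);


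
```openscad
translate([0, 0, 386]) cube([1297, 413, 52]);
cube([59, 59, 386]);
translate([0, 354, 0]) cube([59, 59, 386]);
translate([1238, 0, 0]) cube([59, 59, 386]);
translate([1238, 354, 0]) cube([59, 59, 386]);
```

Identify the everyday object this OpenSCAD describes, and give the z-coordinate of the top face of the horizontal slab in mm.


A bench. The seat-top height is 438 mm.

A long slab on four corner posts — a bench. The slab sits at z = 386 with thickness 52, so the top is 386 + 52 = 438 mm.


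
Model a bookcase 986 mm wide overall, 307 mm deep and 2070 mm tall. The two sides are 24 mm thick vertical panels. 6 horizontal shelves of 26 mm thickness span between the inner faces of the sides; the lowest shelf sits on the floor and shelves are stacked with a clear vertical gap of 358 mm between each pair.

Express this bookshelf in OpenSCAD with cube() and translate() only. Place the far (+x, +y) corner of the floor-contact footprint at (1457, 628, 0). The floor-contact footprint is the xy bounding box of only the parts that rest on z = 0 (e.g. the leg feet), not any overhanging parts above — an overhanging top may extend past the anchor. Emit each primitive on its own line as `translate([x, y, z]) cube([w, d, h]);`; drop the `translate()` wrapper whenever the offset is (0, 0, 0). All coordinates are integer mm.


translate([471, 321, 0]) cube([24, 307, 2070]);
translate([1433, 321, 0]) cube([24, 307, 2070]);
translate([495, 321, 0]) cube([938, 307, 26]);
translate([495, 321, 384]) cube([938, 307, 26]);
translate([495, 321, 768]) cube([938, 307, 26]);
translate([495, 321, 1152]) cube([938, 307, 26]);
translate([495, 321, 1536]) cube([938, 307, 26]);
translate([495, 321, 1920]) cube([938, 307, 26]);


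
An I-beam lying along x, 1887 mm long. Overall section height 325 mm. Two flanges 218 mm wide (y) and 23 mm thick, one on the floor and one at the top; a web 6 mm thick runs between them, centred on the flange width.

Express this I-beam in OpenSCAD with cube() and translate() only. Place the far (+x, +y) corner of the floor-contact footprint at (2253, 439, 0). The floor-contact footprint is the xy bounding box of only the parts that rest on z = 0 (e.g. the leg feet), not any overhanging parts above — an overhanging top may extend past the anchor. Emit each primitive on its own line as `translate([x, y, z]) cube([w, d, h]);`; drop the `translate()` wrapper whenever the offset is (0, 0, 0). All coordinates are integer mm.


translate([366, 221, 0]) cube([1887, 218, 23]);
translate([366, 327, 23]) cube([1887, 6, 279]);
translate([366, 221, 302]) cube([1887, 218, 23]);


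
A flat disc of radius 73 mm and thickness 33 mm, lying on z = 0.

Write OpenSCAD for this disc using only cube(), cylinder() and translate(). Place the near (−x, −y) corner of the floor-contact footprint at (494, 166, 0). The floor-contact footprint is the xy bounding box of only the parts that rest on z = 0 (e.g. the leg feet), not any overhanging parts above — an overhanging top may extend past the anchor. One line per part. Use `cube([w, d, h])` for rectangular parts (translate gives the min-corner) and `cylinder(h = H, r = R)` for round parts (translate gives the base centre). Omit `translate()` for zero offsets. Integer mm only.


translate([567, 239, 0]) cylinder(h = 33, r = 73);


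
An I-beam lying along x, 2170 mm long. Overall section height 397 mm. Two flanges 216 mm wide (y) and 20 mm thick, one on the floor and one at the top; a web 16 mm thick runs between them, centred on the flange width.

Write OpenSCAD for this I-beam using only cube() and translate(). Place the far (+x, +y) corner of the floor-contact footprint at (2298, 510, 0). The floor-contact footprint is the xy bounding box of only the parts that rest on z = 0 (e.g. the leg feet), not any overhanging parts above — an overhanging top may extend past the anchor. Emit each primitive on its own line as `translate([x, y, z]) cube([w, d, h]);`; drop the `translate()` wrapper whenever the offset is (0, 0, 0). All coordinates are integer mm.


translate([128, 294, 0]) cube([2170, 216, 20]);
translate([128, 394, 20]) cube([2170, 16, 357]);
translate([128, 294, 377]) cube([2170, 216, 20]);


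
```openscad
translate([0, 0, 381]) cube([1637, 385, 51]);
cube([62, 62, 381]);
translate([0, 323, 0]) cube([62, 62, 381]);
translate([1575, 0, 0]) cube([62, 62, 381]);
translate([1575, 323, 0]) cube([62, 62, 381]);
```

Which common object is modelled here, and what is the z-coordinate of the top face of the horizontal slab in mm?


A bench. The seat-top height is 432 mm.

A long slab on four corner posts — a bench. The slab sits at z = 381 with thickness 51, so the top is 381 + 51 = 432 mm.


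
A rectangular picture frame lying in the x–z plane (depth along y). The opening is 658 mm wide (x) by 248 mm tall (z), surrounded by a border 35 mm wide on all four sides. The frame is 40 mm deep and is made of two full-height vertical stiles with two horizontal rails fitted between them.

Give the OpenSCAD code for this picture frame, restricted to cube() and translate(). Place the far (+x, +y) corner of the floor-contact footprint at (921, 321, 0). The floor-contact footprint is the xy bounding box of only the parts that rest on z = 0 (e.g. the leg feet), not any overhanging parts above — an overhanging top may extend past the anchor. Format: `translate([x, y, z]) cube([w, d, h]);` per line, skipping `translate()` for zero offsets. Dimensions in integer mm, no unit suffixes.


translate([193, 281, 0]) cube([35, 40, 318]);
translate([886, 281, 0]) cube([35, 40, 318]);
translate([228, 281, 0]) cube([658, 40, 35]);
translate([228, 281, 283]) cube([658, 40, 35]);


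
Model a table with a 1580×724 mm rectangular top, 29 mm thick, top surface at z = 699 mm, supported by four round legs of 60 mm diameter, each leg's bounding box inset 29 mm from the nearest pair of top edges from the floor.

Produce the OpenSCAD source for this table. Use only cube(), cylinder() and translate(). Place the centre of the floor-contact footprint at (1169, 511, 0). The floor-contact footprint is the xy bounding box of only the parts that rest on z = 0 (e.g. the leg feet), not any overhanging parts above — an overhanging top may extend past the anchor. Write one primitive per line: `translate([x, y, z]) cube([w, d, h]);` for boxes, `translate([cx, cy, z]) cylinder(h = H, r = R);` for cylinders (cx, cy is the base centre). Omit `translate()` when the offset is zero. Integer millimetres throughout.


translate([379, 149, 670]) cube([1580, 724, 29]);
translate([438, 208, 0]) cylinder(h = 670, r = 30);
translate([1900, 208, 0]) cylinder(h = 670, r = 30);
translate([438, 814, 0]) cylinder(h = 670, r = 30);
translate([1900, 814, 0]) cylinder(h = 670, r = 30);


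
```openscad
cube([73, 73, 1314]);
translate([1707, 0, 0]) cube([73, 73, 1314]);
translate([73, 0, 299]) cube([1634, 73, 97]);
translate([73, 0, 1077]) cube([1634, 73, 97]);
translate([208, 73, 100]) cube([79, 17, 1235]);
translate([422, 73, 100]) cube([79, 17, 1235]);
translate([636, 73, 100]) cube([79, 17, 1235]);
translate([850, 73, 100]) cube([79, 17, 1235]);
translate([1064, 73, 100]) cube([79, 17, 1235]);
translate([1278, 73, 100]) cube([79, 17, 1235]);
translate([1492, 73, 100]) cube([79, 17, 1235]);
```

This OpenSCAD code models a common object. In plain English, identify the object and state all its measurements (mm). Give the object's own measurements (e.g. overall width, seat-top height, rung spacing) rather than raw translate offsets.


A fence section. Two 73×73 mm posts, 1314 mm tall, stand on the floor with a clear span of 1634 mm between their inner faces. Two horizontal rails of 73×97 mm section span the gap between the posts with their undersides at z = 299 mm and z = 1077 mm, flush with the posts' −y face. 7 pickets, each 79 mm wide, 17 mm thick and 1235 mm tall, are fixed to the +y face of the rails with their bottoms at z = 100 mm, spaced across the span with a 135 mm gap after the −x post and between neighbouring pickets, with 136 mm left before the +x post.


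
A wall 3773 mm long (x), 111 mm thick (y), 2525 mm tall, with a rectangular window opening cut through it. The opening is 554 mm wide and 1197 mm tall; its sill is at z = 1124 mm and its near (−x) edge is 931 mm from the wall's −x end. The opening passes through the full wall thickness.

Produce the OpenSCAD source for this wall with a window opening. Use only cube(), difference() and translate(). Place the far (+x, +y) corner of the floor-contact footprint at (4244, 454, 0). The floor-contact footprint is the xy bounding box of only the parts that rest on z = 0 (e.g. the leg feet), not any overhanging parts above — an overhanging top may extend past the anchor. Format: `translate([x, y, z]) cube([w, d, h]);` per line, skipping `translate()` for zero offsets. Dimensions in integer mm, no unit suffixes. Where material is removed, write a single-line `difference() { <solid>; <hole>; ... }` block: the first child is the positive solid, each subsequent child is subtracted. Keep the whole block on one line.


difference() { translate([471, 343, 0]) cube([3773, 111, 2525]); translate([1402, 343, 1124]) cube([554, 111, 1197]); }


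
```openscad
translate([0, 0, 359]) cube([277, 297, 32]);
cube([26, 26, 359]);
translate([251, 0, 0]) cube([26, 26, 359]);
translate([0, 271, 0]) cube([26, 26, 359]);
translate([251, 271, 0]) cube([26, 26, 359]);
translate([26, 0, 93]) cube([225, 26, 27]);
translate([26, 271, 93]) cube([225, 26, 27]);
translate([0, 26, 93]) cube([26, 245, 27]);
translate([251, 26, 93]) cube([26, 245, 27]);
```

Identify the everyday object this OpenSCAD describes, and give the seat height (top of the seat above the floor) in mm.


A stool. The seat height is 391 mm.

A 277×297×32 slab at z = 359 on four corner posts — a stool. The seat top is 359 + 32 = 391 mm.


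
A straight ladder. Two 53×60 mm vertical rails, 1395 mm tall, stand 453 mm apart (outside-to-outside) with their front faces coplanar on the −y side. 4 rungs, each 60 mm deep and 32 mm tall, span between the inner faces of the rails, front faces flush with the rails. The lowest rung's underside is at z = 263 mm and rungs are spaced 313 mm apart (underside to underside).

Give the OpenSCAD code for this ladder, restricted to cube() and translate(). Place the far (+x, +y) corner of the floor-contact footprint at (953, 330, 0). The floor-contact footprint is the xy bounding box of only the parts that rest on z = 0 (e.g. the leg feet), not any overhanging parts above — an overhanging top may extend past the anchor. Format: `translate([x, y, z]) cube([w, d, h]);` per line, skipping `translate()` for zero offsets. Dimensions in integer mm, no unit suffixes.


translate([500, 270, 0]) cube([53, 60, 1395]);
translate([900, 270, 0]) cube([53, 60, 1395]);
translate([553, 270, 263]) cube([347, 60, 32]);
translate([553, 270, 576]) cube([347, 60, 32]);
translate([553, 270, 889]) cube([347, 60, 32]);
translate([553, 270, 1202]) cube([347, 60, 32]);


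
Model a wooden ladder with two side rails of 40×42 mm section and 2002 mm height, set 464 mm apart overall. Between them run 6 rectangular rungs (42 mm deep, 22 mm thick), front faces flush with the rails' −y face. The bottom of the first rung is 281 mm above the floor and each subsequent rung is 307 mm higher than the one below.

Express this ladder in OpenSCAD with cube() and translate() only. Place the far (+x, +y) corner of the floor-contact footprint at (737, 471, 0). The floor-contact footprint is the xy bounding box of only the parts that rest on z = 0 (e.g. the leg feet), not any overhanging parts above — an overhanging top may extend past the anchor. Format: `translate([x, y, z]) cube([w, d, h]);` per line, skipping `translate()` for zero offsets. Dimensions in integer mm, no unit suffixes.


translate([273, 429, 0]) cube([40, 42, 2002]);
translate([697, 429, 0]) cube([40, 42, 2002]);
translate([313, 429, 281]) cube([384, 42, 22]);
translate([313, 429, 588]) cube([384, 42, 22]);
translate([313, 429, 895]) cube([384, 42, 22]);
translate([313, 429, 1202]) cube([384, 42, 22]);
translate([313, 429, 1509]) cube([384, 42, 22]);
translate([313, 429, 1816]) cube([384, 42, 22]);


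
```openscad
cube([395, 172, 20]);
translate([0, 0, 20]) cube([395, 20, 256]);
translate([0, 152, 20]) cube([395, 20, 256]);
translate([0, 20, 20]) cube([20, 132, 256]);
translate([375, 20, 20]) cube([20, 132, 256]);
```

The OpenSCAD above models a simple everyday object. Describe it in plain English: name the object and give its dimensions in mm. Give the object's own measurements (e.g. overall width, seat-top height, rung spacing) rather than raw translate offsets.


An open-topped rectangular box: outside dimensions 395×172×276 mm, with a uniform wall and base thickness of 20 mm. The base is a full 395×172 slab on the floor; four walls sit on top of the base. The front and back walls (the −y and +y sides) span the full width; the two side walls fit between them.


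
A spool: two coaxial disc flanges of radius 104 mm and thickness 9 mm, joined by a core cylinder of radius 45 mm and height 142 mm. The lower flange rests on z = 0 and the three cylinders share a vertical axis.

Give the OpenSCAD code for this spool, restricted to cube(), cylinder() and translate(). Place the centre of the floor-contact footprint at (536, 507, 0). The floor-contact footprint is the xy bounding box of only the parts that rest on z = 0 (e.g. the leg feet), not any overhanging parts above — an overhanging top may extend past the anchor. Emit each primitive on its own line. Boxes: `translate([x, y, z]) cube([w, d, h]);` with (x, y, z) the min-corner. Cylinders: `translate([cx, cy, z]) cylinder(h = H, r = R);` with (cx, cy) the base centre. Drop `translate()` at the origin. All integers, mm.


translate([536, 507, 0]) cylinder(h = 9, r = 104);
translate([536, 507, 9]) cylinder(h = 142, r = 45);
translate([536, 507, 151]) cylinder(h = 9, r = 104);


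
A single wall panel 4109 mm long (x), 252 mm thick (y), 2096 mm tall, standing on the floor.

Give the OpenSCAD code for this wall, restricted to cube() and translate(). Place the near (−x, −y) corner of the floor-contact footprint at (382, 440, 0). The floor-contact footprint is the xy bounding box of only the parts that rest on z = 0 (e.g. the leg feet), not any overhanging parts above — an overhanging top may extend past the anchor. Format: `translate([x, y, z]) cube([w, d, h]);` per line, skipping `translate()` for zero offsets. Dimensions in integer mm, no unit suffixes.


translate([382, 440, 0]) cube([4109, 252, 2096]);


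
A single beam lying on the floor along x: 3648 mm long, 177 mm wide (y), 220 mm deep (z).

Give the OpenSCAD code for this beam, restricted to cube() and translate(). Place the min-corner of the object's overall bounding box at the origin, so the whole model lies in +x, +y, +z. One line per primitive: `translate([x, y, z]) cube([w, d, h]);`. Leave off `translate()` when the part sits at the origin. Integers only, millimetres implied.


cube([3648, 177, 220]);


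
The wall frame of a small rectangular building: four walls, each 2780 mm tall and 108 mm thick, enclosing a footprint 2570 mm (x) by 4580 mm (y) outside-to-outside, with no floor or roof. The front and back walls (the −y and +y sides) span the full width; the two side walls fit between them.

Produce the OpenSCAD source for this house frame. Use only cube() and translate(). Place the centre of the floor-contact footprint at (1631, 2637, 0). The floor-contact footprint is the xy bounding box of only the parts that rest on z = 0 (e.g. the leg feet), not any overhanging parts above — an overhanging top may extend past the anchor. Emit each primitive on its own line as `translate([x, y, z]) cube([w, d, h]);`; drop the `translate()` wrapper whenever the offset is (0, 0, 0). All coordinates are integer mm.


translate([346, 347, 0]) cube([2570, 108, 2780]);
translate([346, 4819, 0]) cube([2570, 108, 2780]);
translate([346, 455, 0]) cube([108, 4364, 2780]);
translate([2808, 455, 0]) cube([108, 4364, 2780]);


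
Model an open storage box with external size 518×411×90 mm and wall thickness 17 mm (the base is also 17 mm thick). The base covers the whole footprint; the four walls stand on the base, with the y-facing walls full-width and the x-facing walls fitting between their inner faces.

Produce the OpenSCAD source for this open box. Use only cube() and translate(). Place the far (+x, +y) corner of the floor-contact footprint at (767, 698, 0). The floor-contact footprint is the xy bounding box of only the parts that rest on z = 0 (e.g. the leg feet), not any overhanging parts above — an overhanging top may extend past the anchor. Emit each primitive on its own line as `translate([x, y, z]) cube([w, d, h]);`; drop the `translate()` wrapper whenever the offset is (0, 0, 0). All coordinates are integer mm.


translate([249, 287, 0]) cube([518, 411, 17]);
translate([249, 287, 17]) cube([518, 17, 73]);
translate([249, 681, 17]) cube([518, 17, 73]);
translate([249, 304, 17]) cube([17, 377, 73]);
translate([750, 304, 17]) cube([17, 377, 73]);


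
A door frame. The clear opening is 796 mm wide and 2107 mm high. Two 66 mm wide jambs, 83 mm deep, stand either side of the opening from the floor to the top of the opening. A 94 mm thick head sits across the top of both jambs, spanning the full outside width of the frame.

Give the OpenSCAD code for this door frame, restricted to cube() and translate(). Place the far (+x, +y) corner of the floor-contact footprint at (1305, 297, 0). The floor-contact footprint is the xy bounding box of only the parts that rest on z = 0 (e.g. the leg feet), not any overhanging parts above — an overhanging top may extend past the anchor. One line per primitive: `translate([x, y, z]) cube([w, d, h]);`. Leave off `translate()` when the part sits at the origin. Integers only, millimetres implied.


translate([377, 214, 0]) cube([66, 83, 2107]);
translate([1239, 214, 0]) cube([66, 83, 2107]);
translate([377, 214, 2107]) cube([928, 83, 94]);


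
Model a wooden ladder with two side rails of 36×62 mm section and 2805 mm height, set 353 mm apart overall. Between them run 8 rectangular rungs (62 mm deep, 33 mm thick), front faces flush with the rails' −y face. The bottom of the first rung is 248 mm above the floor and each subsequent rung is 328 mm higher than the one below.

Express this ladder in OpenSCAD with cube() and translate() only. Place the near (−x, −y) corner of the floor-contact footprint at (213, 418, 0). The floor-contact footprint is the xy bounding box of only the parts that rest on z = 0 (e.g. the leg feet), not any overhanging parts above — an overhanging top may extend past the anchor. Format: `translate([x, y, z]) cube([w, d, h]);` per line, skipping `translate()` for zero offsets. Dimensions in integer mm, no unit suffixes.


translate([213, 418, 0]) cube([36, 62, 2805]);
translate([530, 418, 0]) cube([36, 62, 2805]);
translate([249, 418, 248]) cube([281, 62, 33]);
translate([249, 418, 576]) cube([281, 62, 33]);
translate([249, 418, 904]) cube([281, 62, 33]);
translate([249, 418, 1232]) cube([281, 62, 33]);
translate([249, 418, 1560]) cube([281, 62, 33]);
translate([249, 418, 1888]) cube([281, 62, 33]);
translate([249, 418, 2216]) cube([281, 62, 33]);
translate([249, 418, 2544]) cube([281, 62, 33]);
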